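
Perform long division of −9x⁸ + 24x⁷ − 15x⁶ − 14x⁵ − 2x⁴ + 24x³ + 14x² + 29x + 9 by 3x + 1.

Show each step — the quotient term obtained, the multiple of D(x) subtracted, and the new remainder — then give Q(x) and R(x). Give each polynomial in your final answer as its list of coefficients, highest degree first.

Step 1: lead(−9x⁸ + 24x⁷ − 15x⁶ − 14x⁵ − 2x⁴ + 24x³ + 14x² + 29x + 9) ÷ lead(D) = −9x⁸ ÷ 3x = −3x⁷. Subtract (−3x⁷)·D = −9x⁸ − 3x⁷. Remainder: 27x⁷ − 15x⁶ − 14x⁵ − 2x⁴ + 24x³ + 14x² + 29x + 9.
Step 2: lead(27x⁷ − 15x⁶ − 14x⁵ − 2x⁴ + 24x³ + 14x² + 29x + 9) ÷ lead(D) = 27x⁷ ÷ 3x = 9x⁶. Subtract (9x⁶)·D = 27x⁷ + 9x⁶. Remainder: −24x⁶ − 14x⁵ − 2x⁴ + 24x³ + 14x² + 29x + 9.
Step 3: lead(−24x⁶ − 14x⁵ − 2x⁴ + 24x³ + 14x² + 29x + 9) ÷ lead(D) = −24x⁶ ÷ 3x = −8x⁵. Subtract (−8x⁵)·D = −24x⁶ − 8x⁵. Remainder: −6x⁵ − 2x⁴ + 24x³ + 14x² + 29x + 9.
Step 4: lead(−6x⁵ − 2x⁴ + 24x³ + 14x² + 29x + 9) ÷ lead(D) = −6x⁵ ÷ 3x = −2x⁴. Subtract (−2x⁴)·D = −6x⁵ − 2x⁴. Remainder: 24x³ + 14x² + 29x + 9.
Step 5: lead(24x³ + 14x² + 29x + 9) ÷ lead(D) = 24x³ ÷ 3x = 8x². Subtract (8x²)·D = 24x³ + 8x². Remainder: 6x² + 29x + 9.
Step 6: lead(6x² + 29x + 9) ÷ lead(D) = 6x² ÷ 3x = 2x. Subtract (2x)·D = 6x² + 2x. Remainder: 27x + 9.
Step 7: lead(27x + 9) ÷ lead(D) = 27x ÷ 3x = 9. Subtract (9)·D = 27x + 9. Remainder: 0.

Q = [-3, 9, -8, -2, 0, 8, 2, 9]; R = [0]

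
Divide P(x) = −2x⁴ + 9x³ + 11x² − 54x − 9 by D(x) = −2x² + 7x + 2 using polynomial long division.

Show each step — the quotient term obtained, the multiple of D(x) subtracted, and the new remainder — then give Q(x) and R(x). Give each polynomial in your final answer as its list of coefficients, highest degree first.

Q = [1, -1, -8]; R = [4, 7]

Step 1: lead(−2x⁴ + 9x³ + 11x² − 54x − 9) ÷ lead(D) = −2x⁴ ÷ −2x² = x². Subtract (x²)·D = −2x⁴ + 7x³ + 2x². Remainder: 2x³ + 9x² − 54x − 9.
Step 2: lead(2x³ + 9x² − 54x − 9) ÷ lead(D) = 2x³ ÷ −2x² = −x. Subtract (−x)·D = 2x³ − 7x² − 2x. Remainder: 16x² − 52x − 9.
Step 3: lead(16x² − 52x − 9) ÷ lead(D) = 16x² ÷ −2x² = −8. Subtract (−8)·D = 16x² − 56x − 16. Remainder: 4x + 7.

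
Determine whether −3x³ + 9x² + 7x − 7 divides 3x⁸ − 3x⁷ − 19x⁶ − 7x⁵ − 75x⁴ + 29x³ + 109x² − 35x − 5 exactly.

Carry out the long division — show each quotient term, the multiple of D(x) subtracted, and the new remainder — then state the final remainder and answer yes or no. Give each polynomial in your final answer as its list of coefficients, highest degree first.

Step 1: lead(3x⁸ − 3x⁷ − 19x⁶ − 7x⁵ − 75x⁴ + 29x³ + 109x² − 35x − 5) ÷ lead(D) = 3x⁸ ÷ −3x³ = −x⁵. Subtract (−x⁵)·D = 3x⁸ − 9x⁷ − 7x⁶ + 7x⁵. Remainder: 6x⁷ − 12x⁶ − 14x⁵ − 75x⁴ + 29x³ + 109x² − 35x − 5.
Step 2: lead(6x⁷ − 12x⁶ − 14x⁵ − 75x⁴ + 29x³ + 109x² − 35x − 5) ÷ lead(D) = 6x⁷ ÷ −3x³ = −2x⁴. Subtract (−2x⁴)·D = 6x⁷ − 18x⁶ − 14x⁵ + 14x⁴. Remainder: 6x⁶ − 89x⁴ + 29x³ + 109x² − 35x − 5.
Step 3: lead(6x⁶ − 89x⁴ + 29x³ + 109x² − 35x − 5) ÷ lead(D) = 6x⁶ ÷ −3x³ = −2x³. Subtract (−2x³)·D = 6x⁶ − 18x⁵ − 14x⁴ + 14x³. Remainder: 18x⁵ − 75x⁴ + 15x³ + 109x² − 35x − 5.
Step 4: lead(18x⁵ − 75x⁴ + 15x³ + 109x² − 35x − 5) ÷ lead(D) = 18x⁵ ÷ −3x³ = −6x². Subtract (−6x²)·D = 18x⁵ − 54x⁴ − 42x³ + 42x². Remainder: −21x⁴ + 57x³ + 67x² − 35x − 5.
Step 5: lead(−21x⁴ + 57x³ + 67x² − 35x − 5) ÷ lead(D) = −21x⁴ ÷ −3x³ = 7x. Subtract (7x)·D = −21x⁴ + 63x³ + 49x² − 49x. Remainder: −6x³ + 18x² + 14x − 5.
Step 6: lead(−6x³ + 18x² + 14x − 5) ÷ lead(D) = −6x³ ÷ −3x³ = 2. Subtract (2)·D = −6x³ + 18x² + 14x − 14. Remainder: 9.

R = [9], so D(x) is not a factor of P(x). no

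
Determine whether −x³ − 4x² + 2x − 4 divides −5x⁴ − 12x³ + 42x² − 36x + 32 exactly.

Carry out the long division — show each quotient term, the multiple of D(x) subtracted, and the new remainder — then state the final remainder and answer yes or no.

Step 1: lead(−5x⁴ − 12x³ + 42x² − 36x + 32) ÷ lead(D) = −5x⁴ ÷ −x³ = 5x. Subtract (5x)·D = −5x⁴ − 20x³ + 10x² − 20x. Remainder: 8x³ + 32x² − 16x + 32.
Step 2: lead(8x³ + 32x² − 16x + 32) ÷ lead(D) = 8x³ ÷ −x³ = −8. Subtract (−8)·D = 8x³ + 32x² − 16x + 32. Remainder: 0.

R(x) = 0, so D(x) is a factor of P(x). yes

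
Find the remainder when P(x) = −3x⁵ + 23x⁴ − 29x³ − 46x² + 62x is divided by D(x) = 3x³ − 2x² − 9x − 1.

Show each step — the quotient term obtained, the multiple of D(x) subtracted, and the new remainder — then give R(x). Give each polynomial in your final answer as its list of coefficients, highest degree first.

Step 1: lead(−3x⁵ + 23x⁴ − 29x³ − 46x² + 62x) ÷ lead(D) = −3x⁵ ÷ 3x³ = −x². Subtract (−x²)·D = −3x⁵ + 2x⁴ + 9x³ + x². Remainder: 21x⁴ − 38x³ − 47x² + 62x.
Step 2: lead(21x⁴ − 38x³ − 47x² + 62x) ÷ lead(D) = 21x⁴ ÷ 3x³ = 7x. Subtract (7x)·D = 21x⁴ − 14x³ − 63x² − 7x. Remainder: −24x³ + 16x² + 69x.
Step 3: lead(−24x³ + 16x² + 69x) ÷ lead(D) = −24x³ ÷ 3x³ = −8. Subtract (−8)·D = −24x³ + 16x² + 72x + 8. Remainder: −3x − 8.

R = [-3, -8]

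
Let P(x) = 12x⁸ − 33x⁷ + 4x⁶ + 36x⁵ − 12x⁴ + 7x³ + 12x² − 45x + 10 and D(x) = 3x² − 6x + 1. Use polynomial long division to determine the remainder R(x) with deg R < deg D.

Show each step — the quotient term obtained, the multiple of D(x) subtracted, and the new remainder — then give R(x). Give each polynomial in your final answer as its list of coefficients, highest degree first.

Step 1: lead(12x⁸ − 33x⁷ + 4x⁶ + 36x⁵ − 12x⁴ + 7x³ + 12x² − 45x + 10) ÷ lead(D) = 12x⁸ ÷ 3x² = 4x⁶. Subtract (4x⁶)·D = 12x⁸ − 24x⁷ + 4x⁶. Remainder: −9x⁷ + 36x⁵ − 12x⁴ + 7x³ + 12x² − 45x + 10.
Step 2: lead(−9x⁷ + 36x⁵ − 12x⁴ + 7x³ + 12x² − 45x + 10) ÷ lead(D) = −9x⁷ ÷ 3x² = −3x⁵. Subtract (−3x⁵)·D = −9x⁷ + 18x⁶ − 3x⁵. Remainder: −18x⁶ + 39x⁵ − 12x⁴ + 7x³ + 12x² − 45x + 10.
Step 3: lead(−18x⁶ + 39x⁵ − 12x⁴ + 7x³ + 12x² − 45x + 10) ÷ lead(D) = −18x⁶ ÷ 3x² = −6x⁴. Subtract (−6x⁴)·D = −18x⁶ + 36x⁵ − 6x⁴. Remainder: 3x⁵ − 6x⁴ + 7x³ + 12x² − 45x + 10.
Step 4: lead(3x⁵ − 6x⁴ + 7x³ + 12x² − 45x + 10) ÷ lead(D) = 3x⁵ ÷ 3x² = x³. Subtract (x³)·D = 3x⁵ − 6x⁴ + x³. Remainder: 6x³ + 12x² − 45x + 10.
Step 5: lead(6x³ + 12x² − 45x + 10) ÷ lead(D) = 6x³ ÷ 3x² = 2x. Subtract (2x)·D = 6x³ − 12x² + 2x. Remainder: 24x² − 47x + 10.
Step 6: lead(24x² − 47x + 10) ÷ lead(D) = 24x² ÷ 3x² = 8. Subtract (8)·D = 24x² − 48x + 8. Remainder: x + 2.

R = [1, 2]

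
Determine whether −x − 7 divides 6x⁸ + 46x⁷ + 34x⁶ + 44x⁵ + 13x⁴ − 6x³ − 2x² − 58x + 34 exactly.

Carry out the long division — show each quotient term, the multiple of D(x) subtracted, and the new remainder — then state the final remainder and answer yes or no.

Step 1: lead(6x⁸ + 46x⁷ + 34x⁶ + 44x⁵ + 13x⁴ − 6x³ − 2x² − 58x + 34) ÷ lead(D) = 6x⁸ ÷ −x = −6x⁷. Subtract (−6x⁷)·D = 6x⁸ + 42x⁷. Remainder: 4x⁷ + 34x⁶ + 44x⁵ + 13x⁴ − 6x³ − 2x² − 58x + 34.
Step 2: lead(4x⁷ + 34x⁶ + 44x⁵ + 13x⁴ − 6x³ − 2x² − 58x + 34) ÷ lead(D) = 4x⁷ ÷ −x = −4x⁶. Subtract (−4x⁶)·D = 4x⁷ + 28x⁶. Remainder: 6x⁶ + 44x⁵ + 13x⁴ − 6x³ − 2x² − 58x + 34.
Step 3: lead(6x⁶ + 44x⁵ + 13x⁴ − 6x³ − 2x² − 58x + 34) ÷ lead(D) = 6x⁶ ÷ −x = −6x⁵. Subtract (−6x⁵)·D = 6x⁶ + 42x⁵. Remainder: 2x⁵ + 13x⁴ − 6x³ − 2x² − 58x + 34.
Step 4: lead(2x⁵ + 13x⁴ − 6x³ − 2x² − 58x + 34) ÷ lead(D) = 2x⁵ ÷ −x = −2x⁴. Subtract (−2x⁴)·D = 2x⁵ + 14x⁴. Remainder: −x⁴ − 6x³ − 2x² − 58x + 34.
Step 5: lead(−x⁴ − 6x³ − 2x² − 58x + 34) ÷ lead(D) = −x⁴ ÷ −x = x³. Subtract (x³)·D = −x⁴ − 7x³. Remainder: x³ − 2x² − 58x + 34.
Step 6: lead(x³ − 2x² − 58x + 34) ÷ lead(D) = x³ ÷ −x = −x². Subtract (−x²)·D = x³ + 7x². Remainder: −9x² − 58x + 34.
Step 7: lead(−9x² − 58x + 34) ÷ lead(D) = −9x² ÷ −x = 9x. Subtract (9x)·D = −9x² − 63x. Remainder: 5x + 34.
Step 8: lead(5x + 34) ÷ lead(D) = 5x ÷ −x = −5. Subtract (−5)·D = 5x + 35. Remainder: −1.

R(x) = −1, so D(x) is not a factor of P(x). no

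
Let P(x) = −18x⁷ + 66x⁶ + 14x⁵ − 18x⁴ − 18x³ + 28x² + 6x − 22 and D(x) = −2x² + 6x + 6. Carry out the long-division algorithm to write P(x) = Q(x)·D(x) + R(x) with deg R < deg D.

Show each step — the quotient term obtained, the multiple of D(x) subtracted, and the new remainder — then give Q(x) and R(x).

Q(x) = 9x⁵ − 6x⁴ + 2x³ − 3x² + 6x − 5; R(x) = 8

Step 1: lead(−18x⁷ + 66x⁶ + 14x⁵ − 18x⁴ − 18x³ + 28x² + 6x − 22) ÷ lead(D) = −18x⁷ ÷ −2x² = 9x⁵. Subtract (9x⁵)·D = −18x⁷ + 54x⁶ + 54x⁵. Remainder: 12x⁶ − 40x⁵ − 18x⁴ − 18x³ + 28x² + 6x − 22.
Step 2: lead(12x⁶ − 40x⁵ − 18x⁴ − 18x³ + 28x² + 6x − 22) ÷ lead(D) = 12x⁶ ÷ −2x² = −6x⁴. Subtract (−6x⁴)·D = 12x⁶ − 36x⁵ − 36x⁴. Remainder: −4x⁵ + 18x⁴ − 18x³ + 28x² + 6x − 22.
Step 3: lead(−4x⁵ + 18x⁴ − 18x³ + 28x² + 6x − 22) ÷ lead(D) = −4x⁵ ÷ −2x² = 2x³. Subtract (2x³)·D = −4x⁵ + 12x⁴ + 12x³. Remainder: 6x⁴ − 30x³ + 28x² + 6x − 22.
Step 4: lead(6x⁴ − 30x³ + 28x² + 6x − 22) ÷ lead(D) = 6x⁴ ÷ −2x² = −3x². Subtract (−3x²)·D = 6x⁴ − 18x³ − 18x². Remainder: −12x³ + 46x² + 6x − 22.
Step 5: lead(−12x³ + 46x² + 6x − 22) ÷ lead(D) = −12x³ ÷ −2x² = 6x. Subtract (6x)·D = −12x³ + 36x² + 36x. Remainder: 10x² − 30x − 22.
Step 6: lead(10x² − 30x − 22) ÷ lead(D) = 10x² ÷ −2x² = −5. Subtract (−5)·D = 10x² − 30x − 30. Remainder: 8.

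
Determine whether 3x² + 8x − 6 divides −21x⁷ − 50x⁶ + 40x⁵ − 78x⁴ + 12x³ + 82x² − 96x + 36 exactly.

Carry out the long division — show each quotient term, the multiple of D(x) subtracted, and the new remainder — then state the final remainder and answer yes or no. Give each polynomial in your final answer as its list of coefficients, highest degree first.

R = [0], so D(x) is a factor of P(x). yes

Step 1: lead(−21x⁷ − 50x⁶ + 40x⁵ − 78x⁴ + 12x³ + 82x² − 96x + 36) ÷ lead(D) = −21x⁷ ÷ 3x² = −7x⁵. Subtract (−7x⁵)·D = −21x⁷ − 56x⁶ + 42x⁵. Remainder: 6x⁶ − 2x⁵ − 78x⁴ + 12x³ + 82x² − 96x + 36.
Step 2: lead(6x⁶ − 2x⁵ − 78x⁴ + 12x³ + 82x² − 96x + 36) ÷ lead(D) = 6x⁶ ÷ 3x² = 2x⁴. Subtract (2x⁴)·D = 6x⁶ + 16x⁵ − 12x⁴. Remainder: −18x⁵ − 66x⁴ + 12x³ + 82x² − 96x + 36.
Step 3: lead(−18x⁵ − 66x⁴ + 12x³ + 82x² − 96x + 36) ÷ lead(D) = −18x⁵ ÷ 3x² = −6x³. Subtract (−6x³)·D = −18x⁵ − 48x⁴ + 36x³. Remainder: −18x⁴ − 24x³ + 82x² − 96x + 36.
Step 4: lead(−18x⁴ − 24x³ + 82x² − 96x + 36) ÷ lead(D) = −18x⁴ ÷ 3x² = −6x². Subtract (−6x²)·D = −18x⁴ − 48x³ + 36x². Remainder: 24x³ + 46x² − 96x + 36.
Step 5: lead(24x³ + 46x² − 96x + 36) ÷ lead(D) = 24x³ ÷ 3x² = 8x. Subtract (8x)·D = 24x³ + 64x² − 48x. Remainder: −18x² − 48x + 36.
Step 6: lead(−18x² − 48x + 36) ÷ lead(D) = −18x² ÷ 3x² = −6. Subtract (−6)·D = −18x² − 48x + 36. Remainder: 0.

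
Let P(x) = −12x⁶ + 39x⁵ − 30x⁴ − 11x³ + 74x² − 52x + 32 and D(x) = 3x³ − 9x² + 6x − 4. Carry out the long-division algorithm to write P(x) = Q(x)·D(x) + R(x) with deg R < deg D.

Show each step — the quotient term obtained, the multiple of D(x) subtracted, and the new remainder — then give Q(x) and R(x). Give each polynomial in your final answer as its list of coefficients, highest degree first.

Step 1: lead(−12x⁶ + 39x⁵ − 30x⁴ − 11x³ + 74x² − 52x + 32) ÷ lead(D) = −12x⁶ ÷ 3x³ = −4x³. Subtract (−4x³)·D = −12x⁶ + 36x⁵ − 24x⁴ + 16x³. Remainder: 3x⁵ − 6x⁴ − 27x³ + 74x² − 52x + 32.
Step 2: lead(3x⁵ − 6x⁴ − 27x³ + 74x² − 52x + 32) ÷ lead(D) = 3x⁵ ÷ 3x³ = x². Subtract (x²)·D = 3x⁵ − 9x⁴ + 6x³ − 4x². Remainder: 3x⁴ − 33x³ + 78x² − 52x + 32.
Step 3: lead(3x⁴ − 33x³ + 78x² − 52x + 32) ÷ lead(D) = 3x⁴ ÷ 3x³ = x. Subtract (x)·D = 3x⁴ − 9x³ + 6x² − 4x. Remainder: −24x³ + 72x² − 48x + 32.
Step 4: lead(−24x³ + 72x² − 48x + 32) ÷ lead(D) = −24x³ ÷ 3x³ = −8. Subtract (−8)·D = −24x³ + 72x² − 48x + 32. Remainder: 0.

Q = [-4, 1, 1, -8]; R = [0]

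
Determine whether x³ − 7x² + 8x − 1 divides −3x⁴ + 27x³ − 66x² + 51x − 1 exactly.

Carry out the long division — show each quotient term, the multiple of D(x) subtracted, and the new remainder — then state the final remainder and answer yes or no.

R(x) = 5, so D(x) is not a factor of P(x). no

Step 1: lead(−3x⁴ + 27x³ − 66x² + 51x − 1) ÷ lead(D) = −3x⁴ ÷ x³ = −3x. Subtract (−3x)·D = −3x⁴ + 21x³ − 24x² + 3x. Remainder: 6x³ − 42x² + 48x − 1.
Step 2: lead(6x³ − 42x² + 48x − 1) ÷ lead(D) = 6x³ ÷ x³ = 6. Subtract (6)·D = 6x³ − 42x² + 48x − 6. Remainder: 5.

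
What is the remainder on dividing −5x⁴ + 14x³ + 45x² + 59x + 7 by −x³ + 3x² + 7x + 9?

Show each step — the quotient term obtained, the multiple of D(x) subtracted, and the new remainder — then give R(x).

Step 1: lead(−5x⁴ + 14x³ + 45x² + 59x + 7) ÷ lead(D) = −5x⁴ ÷ −x³ = 5x. Subtract (5x)·D = −5x⁴ + 15x³ + 35x² + 45x. Remainder: −x³ + 10x² + 14x + 7.
Step 2: lead(−x³ + 10x² + 14x + 7) ÷ lead(D) = −x³ ÷ −x³ = 1. Subtract (1)·D = −x³ + 3x² + 7x + 9. Remainder: 7x² + 7x − 2.

R(x) = 7x² + 7x − 2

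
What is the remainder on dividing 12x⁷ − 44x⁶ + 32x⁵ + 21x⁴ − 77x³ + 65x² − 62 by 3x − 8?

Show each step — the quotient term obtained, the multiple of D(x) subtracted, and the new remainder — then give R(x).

Step 1: lead(12x⁷ − 44x⁶ + 32x⁵ + 21x⁴ − 77x³ + 65x² − 62) ÷ lead(D) = 12x⁷ ÷ 3x = 4x⁶. Subtract (4x⁶)·D = 12x⁷ − 32x⁶. Remainder: −12x⁶ + 32x⁵ + 21x⁴ − 77x³ + 65x² − 62.
Step 2: lead(−12x⁶ + 32x⁵ + 21x⁴ − 77x³ + 65x² − 62) ÷ lead(D) = −12x⁶ ÷ 3x = −4x⁵. Subtract (−4x⁵)·D = −12x⁶ + 32x⁵. Remainder: 21x⁴ − 77x³ + 65x² − 62.
Step 3: lead(21x⁴ − 77x³ + 65x² − 62) ÷ lead(D) = 21x⁴ ÷ 3x = 7x³. Subtract (7x³)·D = 21x⁴ − 56x³. Remainder: −21x³ + 65x² − 62.
Step 4: lead(−21x³ + 65x² − 62) ÷ lead(D) = −21x³ ÷ 3x = −7x². Subtract (−7x²)·D = −21x³ + 56x². Remainder: 9x² − 62.
Step 5: lead(9x² − 62) ÷ lead(D) = 9x² ÷ 3x = 3x. Subtract (3x)·D = 9x² − 24x. Remainder: 24x − 62.
Step 6: lead(24x − 62) ÷ lead(D) = 24x ÷ 3x = 8. Subtract (8)·D = 24x − 64. Remainder: 2.

R(x) = 2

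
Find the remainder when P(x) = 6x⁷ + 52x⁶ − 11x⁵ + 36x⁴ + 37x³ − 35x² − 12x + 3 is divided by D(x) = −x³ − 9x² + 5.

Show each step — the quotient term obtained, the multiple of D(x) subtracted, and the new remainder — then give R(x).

Step 1: lead(6x⁷ + 52x⁶ − 11x⁵ + 36x⁴ + 37x³ − 35x² − 12x + 3) ÷ lead(D) = 6x⁷ ÷ −x³ = −6x⁴. Subtract (−6x⁴)·D = 6x⁷ + 54x⁶ − 30x⁴. Remainder: −2x⁶ − 11x⁵ + 66x⁴ + 37x³ − 35x² − 12x + 3.
Step 2: lead(−2x⁶ − 11x⁵ + 66x⁴ + 37x³ − 35x² − 12x + 3) ÷ lead(D) = −2x⁶ ÷ −x³ = 2x³. Subtract (2x³)·D = −2x⁶ − 18x⁵ + 10x³. Remainder: 7x⁵ + 66x⁴ + 27x³ − 35x² − 12x + 3.
Step 3: lead(7x⁵ + 66x⁴ + 27x³ − 35x² − 12x + 3) ÷ lead(D) = 7x⁵ ÷ −x³ = −7x². Subtract (−7x²)·D = 7x⁵ + 63x⁴ − 35x². Remainder: 3x⁴ + 27x³ − 12x + 3.
Step 4: lead(3x⁴ + 27x³ − 12x + 3) ÷ lead(D) = 3x⁴ ÷ −x³ = −3x. Subtract (−3x)·D = 3x⁴ + 27x³ − 15x. Remainder: 3x + 3.

R(x) = 3x + 3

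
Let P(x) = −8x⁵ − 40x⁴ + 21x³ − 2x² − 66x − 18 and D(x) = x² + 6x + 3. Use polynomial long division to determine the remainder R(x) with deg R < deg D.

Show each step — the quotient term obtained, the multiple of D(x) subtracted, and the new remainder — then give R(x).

Step 1: lead(−8x⁵ − 40x⁴ + 21x³ − 2x² − 66x − 18) ÷ lead(D) = −8x⁵ ÷ x² = −8x³. Subtract (−8x³)·D = −8x⁵ − 48x⁴ − 24x³. Remainder: 8x⁴ + 45x³ − 2x² − 66x − 18.
Step 2: lead(8x⁴ + 45x³ − 2x² − 66x − 18) ÷ lead(D) = 8x⁴ ÷ x² = 8x². Subtract (8x²)·D = 8x⁴ + 48x³ + 24x². Remainder: −3x³ − 26x² − 66x − 18.
Step 3: lead(−3x³ − 26x² − 66x − 18) ÷ lead(D) = −3x³ ÷ x² = −3x. Subtract (−3x)·D = −3x³ − 18x² − 9x. Remainder: −8x² − 57x − 18.
Step 4: lead(−8x² − 57x − 18) ÷ lead(D) = −8x² ÷ x² = −8. Subtract (−8)·D = −8x² − 48x − 24. Remainder: −9x + 6.

R(x) = −9x + 6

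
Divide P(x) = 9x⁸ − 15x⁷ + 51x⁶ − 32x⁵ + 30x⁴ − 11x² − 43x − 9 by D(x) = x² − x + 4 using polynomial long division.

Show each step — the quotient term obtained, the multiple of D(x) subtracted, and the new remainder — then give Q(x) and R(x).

Q(x) = 9x⁶ − 6x⁵ + 9x⁴ + x³ − 5x² − 9x; R(x) = −7x − 9

Step 1: lead(9x⁸ − 15x⁷ + 51x⁶ − 32x⁵ + 30x⁴ − 11x² − 43x − 9) ÷ lead(D) = 9x⁸ ÷ x² = 9x⁶. Subtract (9x⁶)·D = 9x⁸ − 9x⁷ + 36x⁶. Remainder: −6x⁷ + 15x⁶ − 32x⁵ + 30x⁴ − 11x² − 43x − 9.
Step 2: lead(−6x⁷ + 15x⁶ − 32x⁵ + 30x⁴ − 11x² − 43x − 9) ÷ lead(D) = −6x⁷ ÷ x² = −6x⁵. Subtract (−6x⁵)·D = −6x⁷ + 6x⁶ − 24x⁵. Remainder: 9x⁶ − 8x⁵ + 30x⁴ − 11x² − 43x − 9.
Step 3: lead(9x⁶ − 8x⁵ + 30x⁴ − 11x² − 43x − 9) ÷ lead(D) = 9x⁶ ÷ x² = 9x⁴. Subtract (9x⁴)·D = 9x⁶ − 9x⁵ + 36x⁴. Remainder: x⁵ − 6x⁴ − 11x² − 43x − 9.
Step 4: lead(x⁵ − 6x⁴ − 11x² − 43x − 9) ÷ lead(D) = x⁵ ÷ x² = x³. Subtract (x³)·D = x⁵ − x⁴ + 4x³. Remainder: −5x⁴ − 4x³ − 11x² − 43x − 9.
Step 5: lead(−5x⁴ − 4x³ − 11x² − 43x − 9) ÷ lead(D) = −5x⁴ ÷ x² = −5x². Subtract (−5x²)·D = −5x⁴ + 5x³ − 20x². Remainder: −9x³ + 9x² − 43x − 9.
Step 6: lead(−9x³ + 9x² − 43x − 9) ÷ lead(D) = −9x³ ÷ x² = −9x. Subtract (−9x)·D = −9x³ + 9x² − 36x. Remainder: −7x − 9.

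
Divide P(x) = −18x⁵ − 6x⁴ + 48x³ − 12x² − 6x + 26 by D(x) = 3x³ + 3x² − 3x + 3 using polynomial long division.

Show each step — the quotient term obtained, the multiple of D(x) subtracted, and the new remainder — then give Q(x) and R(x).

Step 1: lead(−18x⁵ − 6x⁴ + 48x³ − 12x² − 6x + 26) ÷ lead(D) = −18x⁵ ÷ 3x³ = −6x². Subtract (−6x²)·D = −18x⁵ − 18x⁴ + 18x³ − 18x². Remainder: 12x⁴ + 30x³ + 6x² − 6x + 26.
Step 2: lead(12x⁴ + 30x³ + 6x² − 6x + 26) ÷ lead(D) = 12x⁴ ÷ 3x³ = 4x. Subtract (4x)·D = 12x⁴ + 12x³ − 12x² + 12x. Remainder: 18x³ + 18x² − 18x + 26.
Step 3: lead(18x³ + 18x² − 18x + 26) ÷ lead(D) = 18x³ ÷ 3x³ = 6. Subtract (6)·D = 18x³ + 18x² − 18x + 18. Remainder: 8.

Q(x) = −6x² + 4x + 6; R(x) = 8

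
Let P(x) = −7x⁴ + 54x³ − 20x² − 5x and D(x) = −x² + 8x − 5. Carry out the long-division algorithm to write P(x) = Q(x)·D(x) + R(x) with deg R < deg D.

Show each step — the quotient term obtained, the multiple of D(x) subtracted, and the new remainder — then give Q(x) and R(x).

Q(x) = 7x² + 2x + 1; R(x) = −3x + 5

Step 1: lead(−7x⁴ + 54x³ − 20x² − 5x) ÷ lead(D) = −7x⁴ ÷ −x² = 7x². Subtract (7x²)·D = −7x⁴ + 56x³ − 35x². Remainder: −2x³ + 15x² − 5x.
Step 2: lead(−2x³ + 15x² − 5x) ÷ lead(D) = −2x³ ÷ −x² = 2x. Subtract (2x)·D = −2x³ + 16x² − 10x. Remainder: −x² + 5x.
Step 3: lead(−x² + 5x) ÷ lead(D) = −x² ÷ −x² = 1. Subtract (1)·D = −x² + 8x − 5. Remainder: −3x + 5.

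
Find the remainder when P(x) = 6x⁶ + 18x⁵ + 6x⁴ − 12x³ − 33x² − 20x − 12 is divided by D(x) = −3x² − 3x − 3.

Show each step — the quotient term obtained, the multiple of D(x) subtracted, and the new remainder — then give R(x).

R(x) = x − 3

Step 1: lead(6x⁶ + 18x⁵ + 6x⁴ − 12x³ − 33x² − 20x − 12) ÷ lead(D) = 6x⁶ ÷ −3x² = −2x⁴. Subtract (−2x⁴)·D = 6x⁶ + 6x⁵ + 6x⁴. Remainder: 12x⁵ − 12x³ − 33x² − 20x − 12.
Step 2: lead(12x⁵ − 12x³ − 33x² − 20x − 12) ÷ lead(D) = 12x⁵ ÷ −3x² = −4x³. Subtract (−4x³)·D = 12x⁵ + 12x⁴ + 12x³. Remainder: −12x⁴ − 24x³ − 33x² − 20x − 12.
Step 3: lead(−12x⁴ − 24x³ − 33x² − 20x − 12) ÷ lead(D) = −12x⁴ ÷ −3x² = 4x². Subtract (4x²)·D = −12x⁴ − 12x³ − 12x². Remainder: −12x³ − 21x² − 20x − 12.
Step 4: lead(−12x³ − 21x² − 20x − 12) ÷ lead(D) = −12x³ ÷ −3x² = 4x. Subtract (4x)·D = −12x³ − 12x² − 12x. Remainder: −9x² − 8x − 12.
Step 5: lead(−9x² − 8x − 12) ÷ lead(D) = −9x² ÷ −3x² = 3. Subtract (3)·D = −9x² − 9x − 9. Remainder: x − 3.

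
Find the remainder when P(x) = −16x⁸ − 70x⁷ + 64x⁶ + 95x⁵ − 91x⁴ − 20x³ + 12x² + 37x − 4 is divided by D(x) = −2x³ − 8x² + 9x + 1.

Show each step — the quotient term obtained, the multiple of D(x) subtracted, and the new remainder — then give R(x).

R(x) = 7x² + 7x − 7

Step 1: lead(−16x⁸ − 70x⁷ + 64x⁶ + 95x⁵ − 91x⁴ − 20x³ + 12x² + 37x − 4) ÷ lead(D) = −16x⁸ ÷ −2x³ = 8x⁵. Subtract (8x⁵)·D = −16x⁸ − 64x⁷ + 72x⁶ + 8x⁵. Remainder: −6x⁷ − 8x⁶ + 87x⁵ − 91x⁴ − 20x³ + 12x² + 37x − 4.
Step 2: lead(−6x⁷ − 8x⁶ + 87x⁵ − 91x⁴ − 20x³ + 12x² + 37x − 4) ÷ lead(D) = −6x⁷ ÷ −2x³ = 3x⁴. Subtract (3x⁴)·D = −6x⁷ − 24x⁶ + 27x⁵ + 3x⁴. Remainder: 16x⁶ + 60x⁵ − 94x⁴ − 20x³ + 12x² + 37x − 4.
Step 3: lead(16x⁶ + 60x⁵ − 94x⁴ − 20x³ + 12x² + 37x − 4) ÷ lead(D) = 16x⁶ ÷ −2x³ = −8x³. Subtract (−8x³)·D = 16x⁶ + 64x⁵ − 72x⁴ − 8x³. Remainder: −4x⁵ − 22x⁴ − 12x³ + 12x² + 37x − 4.
Step 4: lead(−4x⁵ − 22x⁴ − 12x³ + 12x² + 37x − 4) ÷ lead(D) = −4x⁵ ÷ −2x³ = 2x². Subtract (2x²)·D = −4x⁵ − 16x⁴ + 18x³ + 2x². Remainder: −6x⁴ − 30x³ + 10x² + 37x − 4.
Step 5: lead(−6x⁴ − 30x³ + 10x² + 37x − 4) ÷ lead(D) = −6x⁴ ÷ −2x³ = 3x. Subtract (3x)·D = −6x⁴ − 24x³ + 27x² + 3x. Remainder: −6x³ − 17x² + 34x − 4.
Step 6: lead(−6x³ − 17x² + 34x − 4) ÷ lead(D) = −6x³ ÷ −2x³ = 3. Subtract (3)·D = −6x³ − 24x² + 27x + 3. Remainder: 7x² + 7x − 7.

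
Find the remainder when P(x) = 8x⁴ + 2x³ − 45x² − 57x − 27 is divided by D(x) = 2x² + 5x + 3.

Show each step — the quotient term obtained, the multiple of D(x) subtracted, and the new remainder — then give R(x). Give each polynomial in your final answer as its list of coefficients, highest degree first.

Step 1: lead(8x⁴ + 2x³ − 45x² − 57x − 27) ÷ lead(D) = 8x⁴ ÷ 2x² = 4x². Subtract (4x²)·D = 8x⁴ + 20x³ + 12x². Remainder: −18x³ − 57x² − 57x − 27.
Step 2: lead(−18x³ − 57x² − 57x − 27) ÷ lead(D) = −18x³ ÷ 2x² = −9x. Subtract (−9x)·D = −18x³ − 45x² − 27x. Remainder: −12x² − 30x − 27.
Step 3: lead(−12x² − 30x − 27) ÷ lead(D) = −12x² ÷ 2x² = −6. Subtract (−6)·D = −12x² − 30x − 18. Remainder: −9.

R = [-9]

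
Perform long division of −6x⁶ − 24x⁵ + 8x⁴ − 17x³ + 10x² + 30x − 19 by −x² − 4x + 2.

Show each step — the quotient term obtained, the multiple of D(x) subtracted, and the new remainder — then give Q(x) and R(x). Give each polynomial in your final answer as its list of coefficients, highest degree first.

Q = [6, 0, 4, 1, -6]; R = [4, -7]

Step 1: lead(−6x⁶ − 24x⁵ + 8x⁴ − 17x³ + 10x² + 30x − 19) ÷ lead(D) = −6x⁶ ÷ −x² = 6x⁴. Subtract (6x⁴)·D = −6x⁶ − 24x⁵ + 12x⁴. Remainder: −4x⁴ − 17x³ + 10x² + 30x − 19.
Step 2: lead(−4x⁴ − 17x³ + 10x² + 30x − 19) ÷ lead(D) = −4x⁴ ÷ −x² = 4x². Subtract (4x²)·D = −4x⁴ − 16x³ + 8x². Remainder: −x³ + 2x² + 30x − 19.
Step 3: lead(−x³ + 2x² + 30x − 19) ÷ lead(D) = −x³ ÷ −x² = x. Subtract (x)·D = −x³ − 4x² + 2x. Remainder: 6x² + 28x − 19.
Step 4: lead(6x² + 28x − 19) ÷ lead(D) = 6x² ÷ −x² = −6. Subtract (−6)·D = 6x² + 24x − 12. Remainder: 4x − 7.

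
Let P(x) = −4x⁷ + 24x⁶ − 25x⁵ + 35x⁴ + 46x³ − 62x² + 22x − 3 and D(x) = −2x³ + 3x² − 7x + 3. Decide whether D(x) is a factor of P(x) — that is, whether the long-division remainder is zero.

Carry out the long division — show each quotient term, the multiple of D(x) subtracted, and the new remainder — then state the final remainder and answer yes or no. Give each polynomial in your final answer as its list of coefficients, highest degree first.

Step 1: lead(−4x⁷ + 24x⁶ − 25x⁵ + 35x⁴ + 46x³ − 62x² + 22x − 3) ÷ lead(D) = −4x⁷ ÷ −2x³ = 2x⁴. Subtract (2x⁴)·D = −4x⁷ + 6x⁶ − 14x⁵ + 6x⁴. Remainder: 18x⁶ − 11x⁵ + 29x⁴ + 46x³ − 62x² + 22x − 3.
Step 2: lead(18x⁶ − 11x⁵ + 29x⁴ + 46x³ − 62x² + 22x − 3) ÷ lead(D) = 18x⁶ ÷ −2x³ = −9x³. Subtract (−9x³)·D = 18x⁶ − 27x⁵ + 63x⁴ − 27x³. Remainder: 16x⁵ − 34x⁴ + 73x³ − 62x² + 22x − 3.
Step 3: lead(16x⁵ − 34x⁴ + 73x³ − 62x² + 22x − 3) ÷ lead(D) = 16x⁵ ÷ −2x³ = −8x². Subtract (−8x²)·D = 16x⁵ − 24x⁴ + 56x³ − 24x². Remainder: −10x⁴ + 17x³ − 38x² + 22x − 3.
Step 4: lead(−10x⁴ + 17x³ − 38x² + 22x − 3) ÷ lead(D) = −10x⁴ ÷ −2x³ = 5x. Subtract (5x)·D = −10x⁴ + 15x³ − 35x² + 15x. Remainder: 2x³ − 3x² + 7x − 3.
Step 5: lead(2x³ − 3x² + 7x − 3) ÷ lead(D) = 2x³ ÷ −2x³ = −1. Subtract (−1)·D = 2x³ − 3x² + 7x − 3. Remainder: 0.

R = [0], so D(x) is a factor of P(x). yes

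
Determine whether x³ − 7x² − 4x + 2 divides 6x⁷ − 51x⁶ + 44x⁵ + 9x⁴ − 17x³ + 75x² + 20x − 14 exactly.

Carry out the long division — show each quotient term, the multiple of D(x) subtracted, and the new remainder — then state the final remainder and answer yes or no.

R(x) = 0, so D(x) is a factor of P(x). yes

Step 1: lead(6x⁷ − 51x⁶ + 44x⁵ + 9x⁴ − 17x³ + 75x² + 20x − 14) ÷ lead(D) = 6x⁷ ÷ x³ = 6x⁴. Subtract (6x⁴)·D = 6x⁷ − 42x⁶ − 24x⁵ + 12x⁴. Remainder: −9x⁶ + 68x⁵ − 3x⁴ − 17x³ + 75x² + 20x − 14.
Step 2: lead(−9x⁶ + 68x⁵ − 3x⁴ − 17x³ + 75x² + 20x − 14) ÷ lead(D) = −9x⁶ ÷ x³ = −9x³. Subtract (−9x³)·D = −9x⁶ + 63x⁵ + 36x⁴ − 18x³. Remainder: 5x⁵ − 39x⁴ + x³ + 75x² + 20x − 14.
Step 3: lead(5x⁵ − 39x⁴ + x³ + 75x² + 20x − 14) ÷ lead(D) = 5x⁵ ÷ x³ = 5x². Subtract (5x²)·D = 5x⁵ − 35x⁴ − 20x³ + 10x². Remainder: −4x⁴ + 21x³ + 65x² + 20x − 14.
Step 4: lead(−4x⁴ + 21x³ + 65x² + 20x − 14) ÷ lead(D) = −4x⁴ ÷ x³ = −4x. Subtract (−4x)·D = −4x⁴ + 28x³ + 16x² − 8x. Remainder: −7x³ + 49x² + 28x − 14.
Step 5: lead(−7x³ + 49x² + 28x − 14) ÷ lead(D) = −7x³ ÷ x³ = −7. Subtract (−7)·D = −7x³ + 49x² + 28x − 14. Remainder: 0.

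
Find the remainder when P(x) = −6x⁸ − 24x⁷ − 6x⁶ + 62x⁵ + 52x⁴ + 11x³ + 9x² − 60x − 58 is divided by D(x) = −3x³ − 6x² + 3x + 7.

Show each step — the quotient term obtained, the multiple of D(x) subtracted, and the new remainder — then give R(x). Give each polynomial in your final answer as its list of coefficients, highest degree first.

Step 1: lead(−6x⁸ − 24x⁷ − 6x⁶ + 62x⁵ + 52x⁴ + 11x³ + 9x² − 60x − 58) ÷ lead(D) = −6x⁸ ÷ −3x³ = 2x⁵. Subtract (2x⁵)·D = −6x⁸ − 12x⁷ + 6x⁶ + 14x⁵. Remainder: −12x⁷ − 12x⁶ + 48x⁵ + 52x⁴ + 11x³ + 9x² − 60x − 58.
Step 2: lead(−12x⁷ − 12x⁶ + 48x⁵ + 52x⁴ + 11x³ + 9x² − 60x − 58) ÷ lead(D) = −12x⁷ ÷ −3x³ = 4x⁴. Subtract (4x⁴)·D = −12x⁷ − 24x⁶ + 12x⁵ + 28x⁴. Remainder: 12x⁶ + 36x⁵ + 24x⁴ + 11x³ + 9x² − 60x − 58.
Step 3: lead(12x⁶ + 36x⁵ + 24x⁴ + 11x³ + 9x² − 60x − 58) ÷ lead(D) = 12x⁶ ÷ −3x³ = −4x³. Subtract (−4x³)·D = 12x⁶ + 24x⁵ − 12x⁴ − 28x³. Remainder: 12x⁵ + 36x⁴ + 39x³ + 9x² − 60x − 58.
Step 4: lead(12x⁵ + 36x⁴ + 39x³ + 9x² − 60x − 58) ÷ lead(D) = 12x⁵ ÷ −3x³ = −4x². Subtract (−4x²)·D = 12x⁵ + 24x⁴ − 12x³ − 28x². Remainder: 12x⁴ + 51x³ + 37x² − 60x − 58.
Step 5: lead(12x⁴ + 51x³ + 37x² − 60x − 58) ÷ lead(D) = 12x⁴ ÷ −3x³ = −4x. Subtract (−4x)·D = 12x⁴ + 24x³ − 12x² − 28x. Remainder: 27x³ + 49x² − 32x − 58.
Step 6: lead(27x³ + 49x² − 32x − 58) ÷ lead(D) = 27x³ ÷ −3x³ = −9. Subtract (−9)·D = 27x³ + 54x² − 27x − 63. Remainder: −5x² − 5x + 5.

R = [-5, -5, 5]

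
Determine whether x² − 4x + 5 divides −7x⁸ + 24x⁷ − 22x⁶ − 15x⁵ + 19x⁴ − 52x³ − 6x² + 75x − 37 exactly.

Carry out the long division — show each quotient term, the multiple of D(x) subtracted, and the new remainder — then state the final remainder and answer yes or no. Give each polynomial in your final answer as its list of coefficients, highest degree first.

R = [8, 3], so D(x) is not a factor of P(x). no

Step 1: lead(−7x⁸ + 24x⁷ − 22x⁶ − 15x⁵ + 19x⁴ − 52x³ − 6x² + 75x − 37) ÷ lead(D) = −7x⁸ ÷ x² = −7x⁶. Subtract (−7x⁶)·D = −7x⁸ + 28x⁷ − 35x⁶. Remainder: −4x⁷ + 13x⁶ − 15x⁵ + 19x⁴ − 52x³ − 6x² + 75x − 37.
Step 2: lead(−4x⁷ + 13x⁶ − 15x⁵ + 19x⁴ − 52x³ − 6x² + 75x − 37) ÷ lead(D) = −4x⁷ ÷ x² = −4x⁵. Subtract (−4x⁵)·D = −4x⁷ + 16x⁶ − 20x⁵. Remainder: −3x⁶ + 5x⁵ + 19x⁴ − 52x³ − 6x² + 75x − 37.
Step 3: lead(−3x⁶ + 5x⁵ + 19x⁴ − 52x³ − 6x² + 75x − 37) ÷ lead(D) = −3x⁶ ÷ x² = −3x⁴. Subtract (−3x⁴)·D = −3x⁶ + 12x⁵ − 15x⁴. Remainder: −7x⁵ + 34x⁴ − 52x³ − 6x² + 75x − 37.
Step 4: lead(−7x⁵ + 34x⁴ − 52x³ − 6x² + 75x − 37) ÷ lead(D) = −7x⁵ ÷ x² = −7x³. Subtract (−7x³)·D = −7x⁵ + 28x⁴ − 35x³. Remainder: 6x⁴ − 17x³ − 6x² + 75x − 37.
Step 5: lead(6x⁴ − 17x³ − 6x² + 75x − 37) ÷ lead(D) = 6x⁴ ÷ x² = 6x². Subtract (6x²)·D = 6x⁴ − 24x³ + 30x². Remainder: 7x³ − 36x² + 75x − 37.
Step 6: lead(7x³ − 36x² + 75x − 37) ÷ lead(D) = 7x³ ÷ x² = 7x. Subtract (7x)·D = 7x³ − 28x² + 35x. Remainder: −8x² + 40x − 37.
Step 7: lead(−8x² + 40x − 37) ÷ lead(D) = −8x² ÷ x² = −8. Subtract (−8)·D = −8x² + 32x − 40. Remainder: 8x + 3.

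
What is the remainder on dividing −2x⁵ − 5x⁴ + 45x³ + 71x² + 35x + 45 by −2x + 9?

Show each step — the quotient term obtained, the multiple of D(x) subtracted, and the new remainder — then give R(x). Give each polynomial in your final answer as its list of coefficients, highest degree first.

R = [0]

Step 1: lead(−2x⁵ − 5x⁴ + 45x³ + 71x² + 35x + 45) ÷ lead(D) = −2x⁵ ÷ −2x = x⁴. Subtract (x⁴)·D = −2x⁵ + 9x⁴. Remainder: −14x⁴ + 45x³ + 71x² + 35x + 45.
Step 2: lead(−14x⁴ + 45x³ + 71x² + 35x + 45) ÷ lead(D) = −14x⁴ ÷ −2x = 7x³. Subtract (7x³)·D = −14x⁴ + 63x³. Remainder: −18x³ + 71x² + 35x + 45.
Step 3: lead(−18x³ + 71x² + 35x + 45) ÷ lead(D) = −18x³ ÷ −2x = 9x². Subtract (9x²)·D = −18x³ + 81x². Remainder: −10x² + 35x + 45.
Step 4: lead(−10x² + 35x + 45) ÷ lead(D) = −10x² ÷ −2x = 5x. Subtract (5x)·D = −10x² + 45x. Remainder: −10x + 45.
Step 5: lead(−10x + 45) ÷ lead(D) = −10x ÷ −2x = 5. Subtract (5)·D = −10x + 45. Remainder: 0.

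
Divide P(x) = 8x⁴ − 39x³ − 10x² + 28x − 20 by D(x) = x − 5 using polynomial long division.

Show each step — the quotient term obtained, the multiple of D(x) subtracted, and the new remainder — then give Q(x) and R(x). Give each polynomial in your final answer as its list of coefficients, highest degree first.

Step 1: lead(8x⁴ − 39x³ − 10x² + 28x − 20) ÷ lead(D) = 8x⁴ ÷ x = 8x³. Subtract (8x³)·D = 8x⁴ − 40x³. Remainder: x³ − 10x² + 28x − 20.
Step 2: lead(x³ − 10x² + 28x − 20) ÷ lead(D) = x³ ÷ x = x². Subtract (x²)·D = x³ − 5x². Remainder: −5x² + 28x − 20.
Step 3: lead(−5x² + 28x − 20) ÷ lead(D) = −5x² ÷ x = −5x. Subtract (−5x)·D = −5x² + 25x. Remainder: 3x − 20.
Step 4: lead(3x − 20) ÷ lead(D) = 3x ÷ x = 3. Subtract (3)·D = 3x − 15. Remainder: −5.

Q = [8, 1, -5, 3]; R = [-5]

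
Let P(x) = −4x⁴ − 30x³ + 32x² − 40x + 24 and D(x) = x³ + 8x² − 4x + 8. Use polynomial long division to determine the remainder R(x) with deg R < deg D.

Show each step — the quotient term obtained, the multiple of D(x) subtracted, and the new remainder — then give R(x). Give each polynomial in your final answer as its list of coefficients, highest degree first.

R = [8]

Step 1: lead(−4x⁴ − 30x³ + 32x² − 40x + 24) ÷ lead(D) = −4x⁴ ÷ x³ = −4x. Subtract (−4x)·D = −4x⁴ − 32x³ + 16x² − 32x. Remainder: 2x³ + 16x² − 8x + 24.
Step 2: lead(2x³ + 16x² − 8x + 24) ÷ lead(D) = 2x³ ÷ x³ = 2. Subtract (2)·D = 2x³ + 16x² − 8x + 16. Remainder: 8.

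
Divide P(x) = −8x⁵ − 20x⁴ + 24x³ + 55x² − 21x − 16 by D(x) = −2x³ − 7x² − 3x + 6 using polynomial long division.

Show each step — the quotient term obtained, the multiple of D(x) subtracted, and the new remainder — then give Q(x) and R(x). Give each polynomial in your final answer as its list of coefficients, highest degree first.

Q = [4, -4, -4]; R = [-9, -9, 8]

Step 1: lead(−8x⁵ − 20x⁴ + 24x³ + 55x² − 21x − 16) ÷ lead(D) = −8x⁵ ÷ −2x³ = 4x². Subtract (4x²)·D = −8x⁵ − 28x⁴ − 12x³ + 24x². Remainder: 8x⁴ + 36x³ + 31x² − 21x − 16.
Step 2: lead(8x⁴ + 36x³ + 31x² − 21x − 16) ÷ lead(D) = 8x⁴ ÷ −2x³ = −4x. Subtract (−4x)·D = 8x⁴ + 28x³ + 12x² − 24x. Remainder: 8x³ + 19x² + 3x − 16.
Step 3: lead(8x³ + 19x² + 3x − 16) ÷ lead(D) = 8x³ ÷ −2x³ = −4. Subtract (−4)·D = 8x³ + 28x² + 12x − 24. Remainder: −9x² − 9x + 8.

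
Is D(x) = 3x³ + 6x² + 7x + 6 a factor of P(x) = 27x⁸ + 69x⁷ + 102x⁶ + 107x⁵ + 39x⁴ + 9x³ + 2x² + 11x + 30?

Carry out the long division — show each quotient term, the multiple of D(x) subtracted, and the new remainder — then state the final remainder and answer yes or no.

Step 1: lead(27x⁸ + 69x⁷ + 102x⁶ + 107x⁵ + 39x⁴ + 9x³ + 2x² + 11x + 30) ÷ lead(D) = 27x⁸ ÷ 3x³ = 9x⁵. Subtract (9x⁵)·D = 27x⁸ + 54x⁷ + 63x⁶ + 54x⁵. Remainder: 15x⁷ + 39x⁶ + 53x⁵ + 39x⁴ + 9x³ + 2x² + 11x + 30.
Step 2: lead(15x⁷ + 39x⁶ + 53x⁵ + 39x⁴ + 9x³ + 2x² + 11x + 30) ÷ lead(D) = 15x⁷ ÷ 3x³ = 5x⁴. Subtract (5x⁴)·D = 15x⁷ + 30x⁶ + 35x⁵ + 30x⁴. Remainder: 9x⁶ + 18x⁵ + 9x⁴ + 9x³ + 2x² + 11x + 30.
Step 3: lead(9x⁶ + 18x⁵ + 9x⁴ + 9x³ + 2x² + 11x + 30) ÷ lead(D) = 9x⁶ ÷ 3x³ = 3x³. Subtract (3x³)·D = 9x⁶ + 18x⁵ + 21x⁴ + 18x³. Remainder: −12x⁴ − 9x³ + 2x² + 11x + 30.
Step 4: lead(−12x⁴ − 9x³ + 2x² + 11x + 30) ÷ lead(D) = −12x⁴ ÷ 3x³ = −4x. Subtract (−4x)·D = −12x⁴ − 24x³ − 28x² − 24x. Remainder: 15x³ + 30x² + 35x + 30.
Step 5: lead(15x³ + 30x² + 35x + 30) ÷ lead(D) = 15x³ ÷ 3x³ = 5. Subtract (5)·D = 15x³ + 30x² + 35x + 30. Remainder: 0.

R(x) = 0, so D(x) is a factor of P(x). yes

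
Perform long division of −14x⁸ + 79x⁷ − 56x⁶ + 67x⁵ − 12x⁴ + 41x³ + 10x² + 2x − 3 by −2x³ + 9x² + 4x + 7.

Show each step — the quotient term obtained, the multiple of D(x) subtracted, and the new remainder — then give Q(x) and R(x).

Step 1: lead(−14x⁸ + 79x⁷ − 56x⁶ + 67x⁵ − 12x⁴ + 41x³ + 10x² + 2x − 3) ÷ lead(D) = −14x⁸ ÷ −2x³ = 7x⁵. Subtract (7x⁵)·D = −14x⁸ + 63x⁷ + 28x⁶ + 49x⁵. Remainder: 16x⁷ − 84x⁶ + 18x⁵ − 12x⁴ + 41x³ + 10x² + 2x − 3.
Step 2: lead(16x⁷ − 84x⁶ + 18x⁵ − 12x⁴ + 41x³ + 10x² + 2x − 3) ÷ lead(D) = 16x⁷ ÷ −2x³ = −8x⁴. Subtract (−8x⁴)·D = 16x⁷ − 72x⁶ − 32x⁵ − 56x⁴. Remainder: −12x⁶ + 50x⁵ + 44x⁴ + 41x³ + 10x² + 2x − 3.
Step 3: lead(−12x⁶ + 50x⁵ + 44x⁴ + 41x³ + 10x² + 2x − 3) ÷ lead(D) = −12x⁶ ÷ −2x³ = 6x³. Subtract (6x³)·D = −12x⁶ + 54x⁵ + 24x⁴ + 42x³. Remainder: −4x⁵ + 20x⁴ − x³ + 10x² + 2x − 3.
Step 4: lead(−4x⁵ + 20x⁴ − x³ + 10x² + 2x − 3) ÷ lead(D) = −4x⁵ ÷ −2x³ = 2x². Subtract (2x²)·D = −4x⁵ + 18x⁴ + 8x³ + 14x². Remainder: 2x⁴ − 9x³ − 4x² + 2x − 3.
Step 5: lead(2x⁴ − 9x³ − 4x² + 2x − 3) ÷ lead(D) = 2x⁴ ÷ −2x³ = −x. Subtract (−x)·D = 2x⁴ − 9x³ − 4x² − 7x. Remainder: 9x − 3.

Q(x) = 7x⁵ − 8x⁴ + 6x³ + 2x² − x; R(x) = 9x − 3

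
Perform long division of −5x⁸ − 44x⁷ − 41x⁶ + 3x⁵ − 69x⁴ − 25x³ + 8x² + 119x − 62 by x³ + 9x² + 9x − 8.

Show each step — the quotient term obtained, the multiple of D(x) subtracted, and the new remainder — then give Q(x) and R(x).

Q(x) = −5x⁵ + x⁴ − 5x³ − x² − 7x + 7; R(x) = −6

Step 1: lead(−5x⁸ − 44x⁷ − 41x⁶ + 3x⁵ − 69x⁴ − 25x³ + 8x² + 119x − 62) ÷ lead(D) = −5x⁸ ÷ x³ = −5x⁵. Subtract (−5x⁵)·D = −5x⁸ − 45x⁷ − 45x⁶ + 40x⁵. Remainder: x⁷ + 4x⁶ − 37x⁵ − 69x⁴ − 25x³ + 8x² + 119x − 62.
Step 2: lead(x⁷ + 4x⁶ − 37x⁵ − 69x⁴ − 25x³ + 8x² + 119x − 62) ÷ lead(D) = x⁷ ÷ x³ = x⁴. Subtract (x⁴)·D = x⁷ + 9x⁶ + 9x⁵ − 8x⁴. Remainder: −5x⁶ − 46x⁵ − 61x⁴ − 25x³ + 8x² + 119x − 62.
Step 3: lead(−5x⁶ − 46x⁵ − 61x⁴ − 25x³ + 8x² + 119x − 62) ÷ lead(D) = −5x⁶ ÷ x³ = −5x³. Subtract (−5x³)·D = −5x⁶ − 45x⁵ − 45x⁴ + 40x³. Remainder: −x⁵ − 16x⁴ − 65x³ + 8x² + 119x − 62.
Step 4: lead(−x⁵ − 16x⁴ − 65x³ + 8x² + 119x − 62) ÷ lead(D) = −x⁵ ÷ x³ = −x². Subtract (−x²)·D = −x⁵ − 9x⁴ − 9x³ + 8x². Remainder: −7x⁴ − 56x³ + 119x − 62.
Step 5: lead(−7x⁴ − 56x³ + 119x − 62) ÷ lead(D) = −7x⁴ ÷ x³ = −7x. Subtract (−7x)·D = −7x⁴ − 63x³ − 63x² + 56x. Remainder: 7x³ + 63x² + 63x − 62.
Step 6: lead(7x³ + 63x² + 63x − 62) ÷ lead(D) = 7x³ ÷ x³ = 7. Subtract (7)·D = 7x³ + 63x² + 63x − 56. Remainder: −6.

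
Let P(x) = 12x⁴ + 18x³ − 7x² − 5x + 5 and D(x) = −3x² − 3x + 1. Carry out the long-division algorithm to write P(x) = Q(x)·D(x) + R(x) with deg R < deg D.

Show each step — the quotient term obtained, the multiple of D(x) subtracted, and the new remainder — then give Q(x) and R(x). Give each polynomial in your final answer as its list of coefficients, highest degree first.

Step 1: lead(12x⁴ + 18x³ − 7x² − 5x + 5) ÷ lead(D) = 12x⁴ ÷ −3x² = −4x². Subtract (−4x²)·D = 12x⁴ + 12x³ − 4x². Remainder: 6x³ − 3x² − 5x + 5.
Step 2: lead(6x³ − 3x² − 5x + 5) ÷ lead(D) = 6x³ ÷ −3x² = −2x. Subtract (−2x)·D = 6x³ + 6x² − 2x. Remainder: −9x² − 3x + 5.
Step 3: lead(−9x² − 3x + 5) ÷ lead(D) = −9x² ÷ −3x² = 3. Subtract (3)·D = −9x² − 9x + 3. Remainder: 6x + 2.

Q = [-4, -2, 3]; R = [6, 2]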